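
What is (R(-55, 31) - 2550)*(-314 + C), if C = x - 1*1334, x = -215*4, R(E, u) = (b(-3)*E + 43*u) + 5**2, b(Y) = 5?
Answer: 3679236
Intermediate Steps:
R(E, u) = 25 + 5*E + 43*u (R(E, u) = (5*E + 43*u) + 5**2 = (5*E + 43*u) + 25 = 25 + 5*E + 43*u)
x = -860
C = -2194 (C = -860 - 1*1334 = -860 - 1334 = -2194)
(R(-55, 31) - 2550)*(-314 + C) = ((25 + 5*(-55) + 43*31) - 2550)*(-314 - 2194) = ((25 - 275 + 1333) - 2550)*(-2508) = (1083 - 2550)*(-2508) = -1467*(-2508) = 3679236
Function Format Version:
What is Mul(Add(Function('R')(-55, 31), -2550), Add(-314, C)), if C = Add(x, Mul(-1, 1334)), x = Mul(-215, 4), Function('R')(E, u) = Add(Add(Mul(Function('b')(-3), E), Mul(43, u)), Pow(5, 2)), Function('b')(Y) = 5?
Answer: 3679236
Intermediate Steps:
Function('R')(E, u) = Add(25, Mul(5, E), Mul(43, u)) (Function('R')(E, u) = Add(Add(Mul(5, E), Mul(43, u)), Pow(5, 2)) = Add(Add(Mul(5, E), Mul(43, u)), 25) = Add(25, Mul(5, E), Mul(43, u)))
x = -860
C = -2194 (C = Add(-860, Mul(-1, 1334)) = Add(-860, -1334) = -2194)
Mul(Add(Function('R')(-55, 31), -2550), Add(-314, C)) = Mul(Add(Add(25, Mul(5, -55), Mul(43, 31)), -2550), Add(-314, -2194)) = Mul(Add(Add(25, -275, 1333), -2550), -2508) = Mul(Add(1083, -2550), -2508) = Mul(-1467, -2508) = 3679236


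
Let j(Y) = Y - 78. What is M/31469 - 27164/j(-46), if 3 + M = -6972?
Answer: 213489754/975539 ≈ 218.84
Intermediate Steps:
M = -6975 (M = -3 - 6972 = -6975)
j(Y) = -78 + Y
M/31469 - 27164/j(-46) = -6975/31469 - 27164/(-78 - 46) = -6975*1/31469 - 27164/(-124) = -6975/31469 - 27164*(-1/124) = -6975/31469 + 6791/31 = 213489754/975539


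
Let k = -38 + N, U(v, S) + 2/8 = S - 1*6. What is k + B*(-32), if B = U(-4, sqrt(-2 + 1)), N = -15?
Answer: 147 - 32*I ≈ 147.0 - 32.0*I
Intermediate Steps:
U(v, S) = -25/4 + S (U(v, S) = -1/4 + (S - 1*6) = -1/4 + (S - 6) = -1/4 + (-6 + S) = -25/4 + S)
k = -53 (k = -38 - 15 = -53)
B = -25/4 + I (B = -25/4 + sqrt(-2 + 1) = -25/4 + sqrt(-1) = -25/4 + I ≈ -6.25 + 1.0*I)
k + B*(-32) = -53 + (-25/4 + I)*(-32) = -53 + (200 - 32*I) = 147 - 32*I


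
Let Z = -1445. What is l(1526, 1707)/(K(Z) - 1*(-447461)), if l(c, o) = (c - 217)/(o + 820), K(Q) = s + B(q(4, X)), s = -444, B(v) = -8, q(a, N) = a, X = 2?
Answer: 187/161370249 ≈ 1.1588e-6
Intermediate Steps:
K(Q) = -452 (K(Q) = -444 - 8 = -452)
l(c, o) = (-217 + c)/(820 + o)
l(1526, 1707)/(K(Z) - 1*(-447461)) = ((-217 + 1526)/(820 + 1707))/(-452 - 1*(-447461)) = (1309/2527)/(-452 + 447461) = ((1/2527)*1309)/447009 = (187/361)*(1/447009) = 187/161370249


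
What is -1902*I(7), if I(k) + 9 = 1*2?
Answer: 13314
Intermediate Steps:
I(k) = -7 (I(k) = -9 + 1*2 = -9 + 2 = -7)
-1902*I(7) = -1902*(-7) = 13314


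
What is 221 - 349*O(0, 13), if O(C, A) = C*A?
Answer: 221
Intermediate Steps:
O(C, A) = A*C
221 - 349*O(0, 13) = 221 - 4537*0 = 221 - 349*0 = 221 + 0 = 221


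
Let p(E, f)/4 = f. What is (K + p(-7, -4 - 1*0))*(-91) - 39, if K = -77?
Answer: 8424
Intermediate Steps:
p(E, f) = 4*f
(K + p(-7, -4 - 1*0))*(-91) - 39 = (-77 + 4*(-4 - 1*0))*(-91) - 39 = (-77 + 4*(-4 + 0))*(-91) - 39 = (-77 + 4*(-4))*(-91) - 39 = (-77 - 16)*(-91) - 39 = -93*(-91) - 39 = 8463 - 39 = 8424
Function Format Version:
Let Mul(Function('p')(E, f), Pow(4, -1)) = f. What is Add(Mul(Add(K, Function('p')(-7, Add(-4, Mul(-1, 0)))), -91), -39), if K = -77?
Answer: 8424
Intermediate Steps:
Function('p')(E, f) = Mul(4, f)
Add(Mul(Add(K, Function('p')(-7, Add(-4, Mul(-1, 0)))), -91), -39) = Add(Mul(Add(-77, Mul(4, Add(-4, Mul(-1, 0)))), -91), -39) = Add(Mul(Add(-77, Mul(4, Add(-4, 0))), -91), -39) = Add(Mul(Add(-77, Mul(4, -4)), -91), -39) = Add(Mul(Add(-77, -16), -91), -39) = Add(Mul(-93, -91), -39) = Add(8463, -39) = 8424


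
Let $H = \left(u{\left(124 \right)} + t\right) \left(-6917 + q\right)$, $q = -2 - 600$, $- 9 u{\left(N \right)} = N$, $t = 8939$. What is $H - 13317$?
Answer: $- \frac{604098566}{9} \approx -6.7122 \cdot 10^{7}$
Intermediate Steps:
$u{\left(N \right)} = - \frac{N}{9}$
$q = -602$ ($q = -2 - 600 = -602$)
$H = - \frac{603978713}{9}$ ($H = \left(\left(- \frac{1}{9}\right) 124 + 8939\right) \left(-6917 - 602\right) = \left(- \frac{124}{9} + 8939\right) \left(-7519\right) = \frac{80327}{9} \left(-7519\right) = - \frac{603978713}{9} \approx -6.7109 \cdot 10^{7}$)
$H - 13317 = - \frac{603978713}{9} - 13317 = - \frac{604098566}{9}$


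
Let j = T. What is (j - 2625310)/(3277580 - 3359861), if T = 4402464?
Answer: -1777154/82281 ≈ -21.599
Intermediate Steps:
j = 4402464
(j - 2625310)/(3277580 - 3359861) = (4402464 - 2625310)/(3277580 - 3359861) = 1777154/(-82281) = 1777154*(-1/82281) = -1777154/82281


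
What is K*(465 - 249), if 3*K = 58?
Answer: 4176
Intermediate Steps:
K = 58/3 (K = (⅓)*58 = 58/3 ≈ 19.333)
K*(465 - 249) = 58*(465 - 249)/3 = (58/3)*216 = 4176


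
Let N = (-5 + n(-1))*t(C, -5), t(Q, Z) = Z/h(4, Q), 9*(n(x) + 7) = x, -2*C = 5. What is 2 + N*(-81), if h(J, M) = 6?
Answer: -1631/2 ≈ -815.50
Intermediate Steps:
C = -5/2 (C = -1/2*5 = -5/2 ≈ -2.5000)
n(x) = -7 + x/9
t(Q, Z) = Z/6
N = 545/54 (N = (-5 + (-7 + (1/9)*(-1)))*((1/6)*(-5)) = (-5 + (-7 - 1/9))*(-5/6) = (-5 - 64/9)*(-5/6) = -109/9*(-5/6) = 545/54 ≈ 10.093)
2 + N*(-81) = 2 + (545/54)*(-81) = 2 - 1635/2 = -1631/2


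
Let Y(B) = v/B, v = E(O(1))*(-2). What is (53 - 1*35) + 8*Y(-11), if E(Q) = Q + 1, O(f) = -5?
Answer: 134/11 ≈ 12.182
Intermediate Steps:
E(Q) = 1 + Q
v = 8 (v = (1 - 5)*(-2) = -4*(-2) = 8)
Y(B) = 8/B
(53 - 1*35) + 8*Y(-11) = (53 - 1*35) + 8*(8/(-11)) = (53 - 35) + 8*(8*(-1/11)) = 18 + 8*(-8/11) = 18 - 64/11 = 134/11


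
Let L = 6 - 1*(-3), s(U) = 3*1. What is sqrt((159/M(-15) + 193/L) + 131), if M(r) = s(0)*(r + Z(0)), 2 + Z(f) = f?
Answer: sqrt(388399)/51 ≈ 12.220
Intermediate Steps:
s(U) = 3
Z(f) = -2 + f
L = 9 (L = 6 + 3 = 9)
M(r) = -6 + 3*r (M(r) = 3*(r + (-2 + 0)) = 3*(r - 2) = 3*(-2 + r) = -6 + 3*r)
sqrt((159/M(-15) + 193/L) + 131) = sqrt((159/(-6 + 3*(-15)) + 193/9) + 131) = sqrt((159/(-6 - 45) + 193*(1/9)) + 131) = sqrt((159/(-51) + 193/9) + 131) = sqrt((159*(-1/51) + 193/9) + 131) = sqrt((-53/17 + 193/9) + 131) = sqrt(2804/153 + 131) = sqrt(22847/153) = sqrt(388399)/51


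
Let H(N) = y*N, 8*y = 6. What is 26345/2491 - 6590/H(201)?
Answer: -49776725/1502073 ≈ -33.139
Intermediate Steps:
y = 3/4 (y = (1/8)*6 = 3/4 ≈ 0.75000)
H(N) = 3*N/4
26345/2491 - 6590/H(201) = 26345/2491 - 6590/((3/4)*201) = 26345*(1/2491) - 6590/603/4 = 26345/2491 - 6590*4/603 = 26345/2491 - 26360/603 = -49776725/1502073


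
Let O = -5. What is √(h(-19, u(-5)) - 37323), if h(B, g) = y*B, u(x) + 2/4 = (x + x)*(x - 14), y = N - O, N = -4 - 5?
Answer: I*√37247 ≈ 192.99*I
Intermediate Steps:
N = -9
y = -4 (y = -9 - 1*(-5) = -9 + 5 = -4)
u(x) = -½ + 2*x*(-14 + x) (u(x) = -½ + (x + x)*(x - 14) = -½ + (2*x)*(-14 + x) = -½ + 2*x*(-14 + x))
h(B, g) = -4*B
√(h(-19, u(-5)) - 37323) = √(-4*(-19) - 37323) = √(76 - 37323) = √(-37247) = I*√37247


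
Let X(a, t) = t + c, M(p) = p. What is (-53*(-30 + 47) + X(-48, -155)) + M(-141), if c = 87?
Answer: -1110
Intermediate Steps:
X(a, t) = 87 + t (X(a, t) = t + 87 = 87 + t)
(-53*(-30 + 47) + X(-48, -155)) + M(-141) = (-53*(-30 + 47) + (87 - 155)) - 141 = (-53*17 - 68) - 141 = (-901 - 68) - 141 = -969 - 141 = -1110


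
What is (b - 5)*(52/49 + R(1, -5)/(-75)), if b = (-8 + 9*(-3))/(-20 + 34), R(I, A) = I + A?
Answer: -2048/245 ≈ -8.3592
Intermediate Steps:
R(I, A) = A + I
b = -5/2 (b = (-8 - 27)/14 = -35*1/14 = -5/2 ≈ -2.5000)
(b - 5)*(52/49 + R(1, -5)/(-75)) = (-5/2 - 5)*(52/49 + (-5 + 1)/(-75)) = -15*(52*(1/49) - 4*(-1/75))/2 = -15*(52/49 + 4/75)/2 = -15/2*4096/3675 = -2048/245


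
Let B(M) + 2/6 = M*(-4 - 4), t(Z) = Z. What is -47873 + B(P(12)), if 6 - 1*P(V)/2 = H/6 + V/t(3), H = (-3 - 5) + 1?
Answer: -47924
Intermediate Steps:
H = -7 (H = -8 + 1 = -7)
P(V) = 43/3 - 2*V/3 (P(V) = 12 - 2*(-7/6 + V/3) = 12 + (7/3 - 2*V/3) = 43/3 - 2*V/3)
B(M) = -⅓ - 8*M (B(M) = -⅓ + M*(-4 - 4) = -⅓ + M*(-8) = -⅓ - 8*M)
-47873 + B(P(12)) = -47873 + (-⅓ - 8*(43/3 - ⅔*12)) = -47873 + (-⅓ - 8*(43/3 - 8)) = -47873 + (-⅓ - 8*19/3) = -47873 + (-⅓ - 152/3) = -47873 - 51 = -47924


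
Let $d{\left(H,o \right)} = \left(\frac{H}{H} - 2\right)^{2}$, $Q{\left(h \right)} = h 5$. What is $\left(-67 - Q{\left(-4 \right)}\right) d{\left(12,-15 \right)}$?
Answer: $-47$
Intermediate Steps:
$Q{\left(h \right)} = 5 h$
$d{\left(H,o \right)} = 1$ ($d{\left(H,o \right)} = \left(1 - 2\right)^{2} = \left(-1\right)^{2} = 1$)
$\left(-67 - Q{\left(-4 \right)}\right) d{\left(12,-15 \right)} = \left(-67 - 5 \left(-4\right)\right) 1 = \left(-67 - -20\right) 1 = \left(-67 + 20\right) 1 = \left(-47\right) 1 = -47$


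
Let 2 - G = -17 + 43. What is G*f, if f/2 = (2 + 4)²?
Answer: -1728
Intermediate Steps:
G = -24 (G = 2 - (-17 + 43) = 2 - 1*26 = 2 - 26 = -24)
f = 72 (f = 2*(2 + 4)² = 2*6² = 2*36 = 72)
G*f = -24*72 = -1728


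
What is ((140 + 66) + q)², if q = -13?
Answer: 37249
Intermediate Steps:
((140 + 66) + q)² = ((140 + 66) - 13)² = (206 - 13)² = 193² = 37249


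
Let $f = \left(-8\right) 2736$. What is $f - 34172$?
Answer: $-56060$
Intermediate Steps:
$f = -21888$
$f - 34172 = -21888 - 34172 = -56060$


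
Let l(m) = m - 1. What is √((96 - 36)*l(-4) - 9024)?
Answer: 6*I*√259 ≈ 96.561*I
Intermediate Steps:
l(m) = -1 + m
√((96 - 36)*l(-4) - 9024) = √((96 - 36)*(-1 - 4) - 9024) = √(60*(-5) - 9024) = √(-300 - 9024) = √(-9324) = 6*I*√259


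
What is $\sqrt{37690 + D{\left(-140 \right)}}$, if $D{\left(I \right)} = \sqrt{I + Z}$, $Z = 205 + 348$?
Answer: $\sqrt{37690 + \sqrt{413}} \approx 194.19$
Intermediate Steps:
$Z = 553$
$D{\left(I \right)} = \sqrt{553 + I}$ ($D{\left(I \right)} = \sqrt{I + 553} = \sqrt{553 + I}$)
$\sqrt{37690 + D{\left(-140 \right)}} = \sqrt{37690 + \sqrt{553 - 140}} = \sqrt{37690 + \sqrt{413}}$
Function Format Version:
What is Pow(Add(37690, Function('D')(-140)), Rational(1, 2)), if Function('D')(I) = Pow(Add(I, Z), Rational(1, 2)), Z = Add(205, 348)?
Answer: Pow(Add(37690, Pow(413, Rational(1, 2))), Rational(1, 2)) ≈ 194.19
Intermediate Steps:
Z = 553
Function('D')(I) = Pow(Add(553, I), Rational(1, 2)) (Function('D')(I) = Pow(Add(I, 553), Rational(1, 2)) = Pow(Add(553, I), Rational(1, 2)))
Pow(Add(37690, Function('D')(-140)), Rational(1, 2)) = Pow(Add(37690, Pow(Add(553, -140), Rational(1, 2))), Rational(1, 2)) = Pow(Add(37690, Pow(413, Rational(1, 2))), Rational(1, 2))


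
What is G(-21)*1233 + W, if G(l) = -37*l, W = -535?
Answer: 957506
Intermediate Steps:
G(-21)*1233 + W = -37*(-21)*1233 - 535 = 777*1233 - 535 = 958041 - 535 = 957506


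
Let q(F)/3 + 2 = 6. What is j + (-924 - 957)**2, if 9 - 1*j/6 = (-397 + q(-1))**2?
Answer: 2648865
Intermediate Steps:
q(F) = 12 (q(F) = -6 + 3*6 = -6 + 18 = 12)
j = -889296 (j = 54 - 6*(-397 + 12)**2 = 54 - 6*(-385)**2 = 54 - 6*148225 = 54 - 889350 = -889296)
j + (-924 - 957)**2 = -889296 + (-924 - 957)**2 = -889296 + (-1881)**2 = -889296 + 3538161 = 2648865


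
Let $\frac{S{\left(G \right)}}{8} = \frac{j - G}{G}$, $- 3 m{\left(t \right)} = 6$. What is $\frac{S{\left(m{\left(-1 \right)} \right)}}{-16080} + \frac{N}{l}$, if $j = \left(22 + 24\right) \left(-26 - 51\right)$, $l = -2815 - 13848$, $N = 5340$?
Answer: $- \frac{1340897}{1116421} \approx -1.2011$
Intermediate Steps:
$m{\left(t \right)} = -2$ ($m{\left(t \right)} = \left(- \frac{1}{3}\right) 6 = -2$)
$l = -16663$ ($l = -2815 - 13848 = -16663$)
$j = -3542$ ($j = 46 \left(-77\right) = -3542$)
$S{\left(G \right)} = \frac{8 \left(-3542 - G\right)}{G}$ ($S{\left(G \right)} = 8 \frac{-3542 - G}{G} = \frac{8 \left(-3542 - G\right)}{G}$)
$\frac{S{\left(m{\left(-1 \right)} \right)}}{-16080} + \frac{N}{l} = \frac{-8 - \frac{28336}{-2}}{-16080} + \frac{5340}{-16663} = \left(-8 - -14168\right) \left(- \frac{1}{16080}\right) + 5340 \left(- \frac{1}{16663}\right) = \left(-8 + 14168\right) \left(- \frac{1}{16080}\right) - \frac{5340}{16663} = 14160 \left(- \frac{1}{16080}\right) - \frac{5340}{16663} = - \frac{59}{67} - \frac{5340}{16663} = - \frac{1340897}{1116421}$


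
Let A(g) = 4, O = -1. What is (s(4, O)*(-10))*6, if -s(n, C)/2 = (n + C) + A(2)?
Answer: 840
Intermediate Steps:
s(n, C) = -8 - 2*C - 2*n (s(n, C) = -2*((n + C) + 4) = -2*((C + n) + 4) = -2*(4 + C + n) = -8 - 2*C - 2*n)
(s(4, O)*(-10))*6 = ((-8 - 2*(-1) - 2*4)*(-10))*6 = ((-8 + 2 - 8)*(-10))*6 = -14*(-10)*6 = 140*6 = 840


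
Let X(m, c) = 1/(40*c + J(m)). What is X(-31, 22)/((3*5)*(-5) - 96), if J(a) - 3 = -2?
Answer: -1/150651 ≈ -6.6379e-6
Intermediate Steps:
J(a) = 1 (J(a) = 3 - 2 = 1)
X(m, c) = 1/(1 + 40*c) (X(m, c) = 1/(40*c + 1) = 1/(1 + 40*c))
X(-31, 22)/((3*5)*(-5) - 96) = 1/(((3*5)*(-5) - 96)*(1 + 40*22)) = 1/((15*(-5) - 96)*(1 + 880)) = 1/(-75 - 96*881) = (1/881)/(-171) = -1/171*1/881 = -1/150651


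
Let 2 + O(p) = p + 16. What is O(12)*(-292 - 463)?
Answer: -19630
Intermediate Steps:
O(p) = 14 + p (O(p) = -2 + (p + 16) = -2 + (16 + p) = 14 + p)
O(12)*(-292 - 463) = (14 + 12)*(-292 - 463) = 26*(-755) = -19630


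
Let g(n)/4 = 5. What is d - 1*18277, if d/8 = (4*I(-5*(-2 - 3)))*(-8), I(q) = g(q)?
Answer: -23397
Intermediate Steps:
g(n) = 20 (g(n) = 4*5 = 20)
I(q) = 20
d = -5120 (d = 8*((4*20)*(-8)) = 8*(80*(-8)) = 8*(-640) = -5120)
d - 1*18277 = -5120 - 1*18277 = -5120 - 18277 = -23397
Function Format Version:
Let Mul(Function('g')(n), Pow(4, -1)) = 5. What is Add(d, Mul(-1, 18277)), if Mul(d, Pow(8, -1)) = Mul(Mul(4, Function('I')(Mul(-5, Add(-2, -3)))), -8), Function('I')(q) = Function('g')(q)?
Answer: -23397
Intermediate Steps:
Function('g')(n) = 20 (Function('g')(n) = Mul(4, 5) = 20)
Function('I')(q) = 20
d = -5120 (d = Mul(8, Mul(Mul(4, 20), -8)) = Mul(8, Mul(80, -8)) = Mul(8, -640) = -5120)
Add(d, Mul(-1, 18277)) = Add(-5120, Mul(-1, 18277)) = Add(-5120, -18277) = -23397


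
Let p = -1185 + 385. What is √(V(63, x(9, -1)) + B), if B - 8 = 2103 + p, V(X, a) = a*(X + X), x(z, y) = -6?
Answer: √555 ≈ 23.558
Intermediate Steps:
p = -800
V(X, a) = 2*X*a (V(X, a) = a*(2*X) = 2*X*a)
B = 1311 (B = 8 + (2103 - 800) = 8 + 1303 = 1311)
√(V(63, x(9, -1)) + B) = √(2*63*(-6) + 1311) = √(-756 + 1311) = √555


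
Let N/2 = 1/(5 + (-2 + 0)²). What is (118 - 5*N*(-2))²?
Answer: 1170724/81 ≈ 14453.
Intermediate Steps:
N = 2/9 (N = 2/(5 + (-2 + 0)²) = 2/(5 + (-2)²) = 2/(5 + 4) = 2/9 ≈ 0.22222)
(118 - 5*N*(-2))² = (118 - 5*2/9*(-2))² = (118 - 10/9*(-2))² = (118 + 20/9)² = (1082/9)² = 1170724/81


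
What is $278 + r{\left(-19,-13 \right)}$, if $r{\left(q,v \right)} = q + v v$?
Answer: $428$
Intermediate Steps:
$r{\left(q,v \right)} = q + v^{2}$
$278 + r{\left(-19,-13 \right)} = 278 - \left(19 - \left(-13\right)^{2}\right) = 278 + \left(-19 + 169\right) = 278 + 150 = 428$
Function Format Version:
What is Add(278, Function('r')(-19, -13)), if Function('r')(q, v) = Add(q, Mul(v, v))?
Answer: 428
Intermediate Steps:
Function('r')(q, v) = Add(q, Pow(v, 2))
Add(278, Function('r')(-19, -13)) = Add(278, Add(-19, Pow(-13, 2))) = Add(278, Add(-19, 169)) = Add(278, 150) = 428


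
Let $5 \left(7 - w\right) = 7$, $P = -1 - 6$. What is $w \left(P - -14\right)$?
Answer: $\frac{196}{5} \approx 39.2$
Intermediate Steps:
$P = -7$
$w = \frac{28}{5}$ ($w = 7 - \frac{7}{5} = \frac{28}{5} \approx 5.6$)
$w \left(P - -14\right) = \frac{28 \left(-7 - -14\right)}{5} = \frac{28 \left(-7 + 14\right)}{5} = \frac{28}{5} \cdot 7 = \frac{196}{5}$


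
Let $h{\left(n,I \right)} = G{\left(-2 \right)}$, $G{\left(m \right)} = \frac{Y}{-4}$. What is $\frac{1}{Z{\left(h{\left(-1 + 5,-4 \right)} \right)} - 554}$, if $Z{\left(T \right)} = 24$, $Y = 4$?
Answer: $- \frac{1}{530} \approx -0.0018868$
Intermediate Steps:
$G{\left(m \right)} = -1$ ($G{\left(m \right)} = \frac{4}{-4} = 4 \left(- \frac{1}{4}\right) = -1$)
$h{\left(n,I \right)} = -1$
$\frac{1}{Z{\left(h{\left(-1 + 5,-4 \right)} \right)} - 554} = \frac{1}{24 - 554} = \frac{1}{-530} = - \frac{1}{530}$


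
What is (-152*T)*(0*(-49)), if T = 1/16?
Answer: 0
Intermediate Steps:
T = 1/16 ≈ 0.062500
(-152*T)*(0*(-49)) = (-152*1/16)*(0*(-49)) = -19/2*0 = 0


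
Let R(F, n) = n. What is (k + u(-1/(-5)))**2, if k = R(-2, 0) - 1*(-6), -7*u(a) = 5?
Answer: 1369/49 ≈ 27.939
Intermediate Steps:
u(a) = -5/7 (u(a) = -1/7*5 = -5/7)
k = 6 (k = 0 - 1*(-6) = 0 + 6 = 6)
(k + u(-1/(-5)))**2 = (6 - 5/7)**2 = (37/7)**2 = 1369/49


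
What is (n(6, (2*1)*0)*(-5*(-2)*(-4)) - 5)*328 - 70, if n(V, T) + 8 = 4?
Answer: 50770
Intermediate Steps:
n(V, T) = -4 (n(V, T) = -8 + 4 = -4)
(n(6, (2*1)*0)*(-5*(-2)*(-4)) - 5)*328 - 70 = (-4*(-5*(-2))*(-4) - 5)*328 - 70 = (-40*(-4) - 5)*328 - 70 = (-4*(-40) - 5)*328 - 70 = (160 - 5)*328 - 70 = 155*328 - 70 = 50840 - 70 = 50770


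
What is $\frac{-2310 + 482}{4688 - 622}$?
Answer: $- \frac{914}{2033} \approx -0.44958$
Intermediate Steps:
$\frac{-2310 + 482}{4688 - 622} = - \frac{1828}{4066} = \left(-1828\right) \frac{1}{4066} = - \frac{914}{2033}$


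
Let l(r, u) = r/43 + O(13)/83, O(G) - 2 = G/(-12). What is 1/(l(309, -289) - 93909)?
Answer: -42828/4021626415 ≈ -1.0649e-5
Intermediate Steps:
O(G) = 2 - G/12 (O(G) = 2 + G/(-12) = 2 + G*(-1/12) = 2 - G/12)
l(r, u) = 11/996 + r/43 (l(r, u) = r/43 + (2 - 1/12*13)/83 = r*(1/43) + (2 - 13/12)*(1/83) = r/43 + (11/12)*(1/83) = r/43 + 11/996 = 11/996 + r/43)
1/(l(309, -289) - 93909) = 1/((11/996 + (1/43)*309) - 93909) = 1/((11/996 + 309/43) - 93909) = 1/(308237/42828 - 93909) = 1/(-4021626415/42828) = -42828/4021626415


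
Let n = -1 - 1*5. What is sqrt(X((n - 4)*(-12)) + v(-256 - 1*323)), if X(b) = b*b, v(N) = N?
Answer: sqrt(13821) ≈ 117.56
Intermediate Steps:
n = -6 (n = -1 - 5 = -6)
X(b) = b**2
sqrt(X((n - 4)*(-12)) + v(-256 - 1*323)) = sqrt(((-6 - 4)*(-12))**2 + (-256 - 1*323)) = sqrt((-10*(-12))**2 + (-256 - 323)) = sqrt(120**2 - 579) = sqrt(14400 - 579) = sqrt(13821)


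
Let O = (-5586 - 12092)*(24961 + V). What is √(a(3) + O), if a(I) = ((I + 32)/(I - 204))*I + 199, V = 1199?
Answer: I*√2075966247754/67 ≈ 21505.0*I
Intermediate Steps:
O = -462456480 (O = (-5586 - 12092)*(24961 + 1199) = -17678*26160 = -462456480)
a(I) = 199 + I*(32 + I)/(-204 + I) (a(I) = ((32 + I)/(-204 + I))*I + 199 = I*(32 + I)/(-204 + I) + 199 = 199 + I*(32 + I)/(-204 + I))
√(a(3) + O) = √((-40596 + 3² + 231*3)/(-204 + 3) - 462456480) = √((-40596 + 9 + 693)/(-201) - 462456480) = √(-1/201*(-39894) - 462456480) = √(13298/67 - 462456480) = √(-30984570862/67) = I*√2075966247754/67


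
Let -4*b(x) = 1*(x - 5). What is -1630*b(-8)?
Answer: -10595/2 ≈ -5297.5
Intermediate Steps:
b(x) = 5/4 - x/4 (b(x) = -(x - 5)/4 = -(-5 + x)/4 = 5/4 - x/4)
-1630*b(-8) = -1630*(5/4 - ¼*(-8)) = -1630*(5/4 + 2) = -1630*13/4 = -10595/2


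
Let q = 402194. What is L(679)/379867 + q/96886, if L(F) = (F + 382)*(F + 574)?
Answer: 140791836918/18401897081 ≈ 7.6509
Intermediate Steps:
L(F) = (382 + F)*(574 + F)
L(679)/379867 + q/96886 = (219268 + 679² + 956*679)/379867 + 402194/96886 = (219268 + 461041 + 649124)*(1/379867) + 402194*(1/96886) = 1329433*(1/379867) + 201097/48443 = 1329433/379867 + 201097/48443 = 140791836918/18401897081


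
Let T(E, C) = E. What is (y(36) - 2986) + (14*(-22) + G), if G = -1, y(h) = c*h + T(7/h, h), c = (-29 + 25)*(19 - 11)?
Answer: -160085/36 ≈ -4446.8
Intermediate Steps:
c = -32 (c = -4*8 = -32)
y(h) = -32*h + 7/h
(y(36) - 2986) + (14*(-22) + G) = ((-32*36 + 7/36) - 2986) + (14*(-22) - 1) = ((-1152 + 7*(1/36)) - 2986) + (-308 - 1) = ((-1152 + 7/36) - 2986) - 309 = (-41465/36 - 2986) - 309 = -148961/36 - 309 = -160085/36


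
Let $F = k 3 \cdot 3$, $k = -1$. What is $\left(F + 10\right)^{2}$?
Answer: $1$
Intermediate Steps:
$F = -9$ ($F = \left(-1\right) 3 \cdot 3 = \left(-3\right) 3 = -9$)
$\left(F + 10\right)^{2} = \left(-9 + 10\right)^{2} = 1^{2} = 1$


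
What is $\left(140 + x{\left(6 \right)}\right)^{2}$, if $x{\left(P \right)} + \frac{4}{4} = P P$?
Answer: $30625$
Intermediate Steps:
$x{\left(P \right)} = -1 + P^{2}$ ($x{\left(P \right)} = -1 + P P = -1 + P^{2}$)
$\left(140 + x{\left(6 \right)}\right)^{2} = \left(140 - \left(1 - 6^{2}\right)\right)^{2} = \left(140 + \left(-1 + 36\right)\right)^{2} = \left(140 + 35\right)^{2} = 175^{2} = 30625$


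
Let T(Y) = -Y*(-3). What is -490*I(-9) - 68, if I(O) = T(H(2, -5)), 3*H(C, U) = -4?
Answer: 1892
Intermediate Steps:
H(C, U) = -4/3 (H(C, U) = (1/3)*(-4) = -4/3)
T(Y) = 3*Y
I(O) = -4 (I(O) = 3*(-4/3) = -4)
-490*I(-9) - 68 = -490*(-4) - 68 = 1960 - 68 = 1892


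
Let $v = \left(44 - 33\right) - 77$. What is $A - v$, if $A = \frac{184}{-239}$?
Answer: $\frac{15590}{239} \approx 65.23$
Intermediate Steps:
$v = -66$ ($v = \left(44 - 33\right) - 77 = 11 - 77 = -66$)
$A = - \frac{184}{239}$ ($A = 184 \left(- \frac{1}{239}\right) = - \frac{184}{239} \approx -0.76987$)
$A - v = - \frac{184}{239} - -66 = - \frac{184}{239} + 66 = \frac{15590}{239}$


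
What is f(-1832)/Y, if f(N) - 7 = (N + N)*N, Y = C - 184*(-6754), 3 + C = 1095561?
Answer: 6712455/2338294 ≈ 2.8707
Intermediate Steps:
C = 1095558 (C = -3 + 1095561 = 1095558)
Y = 2338294 (Y = 1095558 - 184*(-6754) = 1095558 - 1*(-1242736) = 1095558 + 1242736 = 2338294)
f(N) = 7 + 2*N² (f(N) = 7 + (N + N)*N = 7 + (2*N)*N = 7 + 2*N²)
f(-1832)/Y = (7 + 2*(-1832)²)/2338294 = (7 + 2*3356224)*(1/2338294) = (7 + 6712448)*(1/2338294) = 6712455*(1/2338294) = 6712455/2338294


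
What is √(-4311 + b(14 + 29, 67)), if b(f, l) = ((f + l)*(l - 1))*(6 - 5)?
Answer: √2949 ≈ 54.305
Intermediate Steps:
b(f, l) = (-1 + l)*(f + l) (b(f, l) = ((f + l)*(-1 + l))*1 = ((-1 + l)*(f + l))*1 = (-1 + l)*(f + l))
√(-4311 + b(14 + 29, 67)) = √(-4311 + (67² - (14 + 29) - 1*67 + (14 + 29)*67)) = √(-4311 + (4489 - 1*43 - 67 + 43*67)) = √(-4311 + (4489 - 43 - 67 + 2881)) = √(-4311 + 7260) = √2949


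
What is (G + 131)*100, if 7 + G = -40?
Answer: 8400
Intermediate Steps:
G = -47 (G = -7 - 40 = -47)
(G + 131)*100 = (-47 + 131)*100 = 84*100 = 8400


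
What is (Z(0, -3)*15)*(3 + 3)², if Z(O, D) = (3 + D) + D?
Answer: -1620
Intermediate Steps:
Z(O, D) = 3 + 2*D
(Z(0, -3)*15)*(3 + 3)² = ((3 + 2*(-3))*15)*(3 + 3)² = ((3 - 6)*15)*6² = -3*15*36 = -45*36 = -1620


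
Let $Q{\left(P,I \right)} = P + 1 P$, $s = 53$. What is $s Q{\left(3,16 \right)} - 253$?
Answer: $65$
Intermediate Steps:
$Q{\left(P,I \right)} = 2 P$ ($Q{\left(P,I \right)} = P + P = 2 P$)
$s Q{\left(3,16 \right)} - 253 = 53 \cdot 2 \cdot 3 - 253 = 53 \cdot 6 - 253 = 318 - 253 = 65$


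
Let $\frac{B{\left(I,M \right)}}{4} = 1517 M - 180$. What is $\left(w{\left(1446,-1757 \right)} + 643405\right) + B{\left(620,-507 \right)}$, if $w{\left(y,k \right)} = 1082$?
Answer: $-2432709$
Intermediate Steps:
$B{\left(I,M \right)} = -720 + 6068 M$ ($B{\left(I,M \right)} = 4 \left(1517 M - 180\right) = 4 \left(-180 + 1517 M\right) = -720 + 6068 M$)
$\left(w{\left(1446,-1757 \right)} + 643405\right) + B{\left(620,-507 \right)} = \left(1082 + 643405\right) + \left(-720 + 6068 \left(-507\right)\right) = 644487 - 3077196 = -2432709$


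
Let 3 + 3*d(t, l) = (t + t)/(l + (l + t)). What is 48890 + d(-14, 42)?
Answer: 733333/15 ≈ 48889.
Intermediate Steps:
d(t, l) = -1 + 2*t/(3*(t + 2*l)) (d(t, l) = -1 + ((t + t)/(l + (l + t)))/3 = -1 + ((2*t)/(t + 2*l))/3 = -1 + (2*t/(t + 2*l))/3 = -1 + 2*t/(3*(t + 2*l)))
48890 + d(-14, 42) = 48890 + (-1*(-14) - 6*42)/(3*(-14 + 2*42)) = 48890 + (14 - 252)/(3*(-14 + 84)) = 48890 + (1/3)*(-238)/70 = 48890 + (1/3)*(1/70)*(-238) = 48890 - 17/15 = 733333/15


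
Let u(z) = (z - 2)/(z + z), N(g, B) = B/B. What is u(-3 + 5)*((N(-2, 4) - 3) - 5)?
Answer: 0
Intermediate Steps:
N(g, B) = 1
u(z) = (-2 + z)/(2*z) (u(z) = (-2 + z)/((2*z)) = (-2 + z)*(1/(2*z)) = (-2 + z)/(2*z))
u(-3 + 5)*((N(-2, 4) - 3) - 5) = ((-2 + (-3 + 5))/(2*(-3 + 5)))*((1 - 3) - 5) = ((½)*(-2 + 2)/2)*(-2 - 5) = ((½)*(½)*0)*(-7) = 0*(-7) = 0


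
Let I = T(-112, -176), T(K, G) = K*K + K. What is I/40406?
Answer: 6216/20203 ≈ 0.30768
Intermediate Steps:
T(K, G) = K + K**2 (T(K, G) = K**2 + K = K + K**2)
I = 12432 (I = -112*(1 - 112) = -112*(-111) = 12432)
I/40406 = 12432/40406 = 12432*(1/40406) = 6216/20203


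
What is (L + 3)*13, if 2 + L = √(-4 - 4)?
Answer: 13 + 26*I*√2 ≈ 13.0 + 36.77*I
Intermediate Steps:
L = -2 + 2*I*√2 (L = -2 + √(-4 - 4) = -2 + √(-8) = -2 + 2*I*√2 ≈ -2.0 + 2.8284*I)
(L + 3)*13 = ((-2 + 2*I*√2) + 3)*13 = (1 + 2*I*√2)*13 = 13 + 26*I*√2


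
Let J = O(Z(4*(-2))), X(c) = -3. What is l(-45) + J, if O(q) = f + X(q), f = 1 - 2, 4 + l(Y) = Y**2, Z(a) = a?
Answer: 2017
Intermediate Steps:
l(Y) = -4 + Y**2
f = -1
O(q) = -4 (O(q) = -1 - 3 = -4)
J = -4
l(-45) + J = (-4 + (-45)**2) - 4 = (-4 + 2025) - 4 = 2021 - 4 = 2017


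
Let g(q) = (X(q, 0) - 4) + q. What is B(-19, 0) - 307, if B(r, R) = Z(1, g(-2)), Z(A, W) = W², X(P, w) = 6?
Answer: -307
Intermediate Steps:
g(q) = 2 + q (g(q) = (6 - 4) + q = 2 + q)
B(r, R) = 0 (B(r, R) = (2 - 2)² = 0² = 0)
B(-19, 0) - 307 = 0 - 307 = -307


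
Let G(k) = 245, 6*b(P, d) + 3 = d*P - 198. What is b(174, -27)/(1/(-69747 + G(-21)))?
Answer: 56748383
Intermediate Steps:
b(P, d) = -67/2 + P*d/6 (b(P, d) = -1/2 + (d*P - 198)/6 = -1/2 + (P*d - 198)/6 = -1/2 + (-198 + P*d)/6 = -1/2 + (-33 + P*d/6) = -67/2 + P*d/6)
b(174, -27)/(1/(-69747 + G(-21))) = (-67/2 + (1/6)*174*(-27))/(1/(-69747 + 245)) = (-67/2 - 783)/(1/(-69502)) = -1633/(2*(-1/69502)) = -1633/2*(-69502) = 56748383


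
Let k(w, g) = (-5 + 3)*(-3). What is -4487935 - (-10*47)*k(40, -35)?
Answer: -4485115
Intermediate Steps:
k(w, g) = 6 (k(w, g) = -2*(-3) = 6)
-4487935 - (-10*47)*k(40, -35) = -4487935 - (-10*47)*6 = -4487935 - (-470)*6 = -4487935 - 1*(-2820) = -4487935 + 2820 = -4485115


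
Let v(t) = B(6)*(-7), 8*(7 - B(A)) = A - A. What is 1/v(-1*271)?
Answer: -1/49 ≈ -0.020408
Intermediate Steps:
B(A) = 7 (B(A) = 7 - (A - A)/8 = 7 - 1/8*0 = 7 + 0 = 7)
v(t) = -49 (v(t) = 7*(-7) = -49)
1/v(-1*271) = 1/(-49) = -1/49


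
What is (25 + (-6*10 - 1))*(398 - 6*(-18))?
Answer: -18216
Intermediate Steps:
(25 + (-6*10 - 1))*(398 - 6*(-18)) = (25 + (-60 - 1))*(398 + 108) = (25 - 61)*506 = -36*506 = -18216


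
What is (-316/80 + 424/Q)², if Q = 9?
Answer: 60357361/32400 ≈ 1862.9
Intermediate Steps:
(-316/80 + 424/Q)² = (-316/80 + 424/9)² = (-316*1/80 + 424*(⅑))² = (-79/20 + 424/9)² = (7769/180)² = 60357361/32400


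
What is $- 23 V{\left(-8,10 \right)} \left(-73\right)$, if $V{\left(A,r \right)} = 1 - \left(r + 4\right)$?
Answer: $-21827$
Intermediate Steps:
$V{\left(A,r \right)} = -3 - r$ ($V{\left(A,r \right)} = 1 - \left(4 + r\right) = -3 - r$)
$- 23 V{\left(-8,10 \right)} \left(-73\right) = - 23 \left(-3 - 10\right) \left(-73\right) = \left(-23\right) \left(-13\right) \left(-73\right) = 299 \left(-73\right) = -21827$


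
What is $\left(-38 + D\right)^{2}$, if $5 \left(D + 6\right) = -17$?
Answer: $\frac{56169}{25} \approx 2246.8$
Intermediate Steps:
$D = - \frac{47}{5}$ ($D = -6 + \frac{1}{5} \left(-17\right) = -6 - \frac{17}{5} = - \frac{47}{5} \approx -9.4$)
$\left(-38 + D\right)^{2} = \left(-38 - \frac{47}{5}\right)^{2} = \left(- \frac{237}{5}\right)^{2} = \frac{56169}{25}$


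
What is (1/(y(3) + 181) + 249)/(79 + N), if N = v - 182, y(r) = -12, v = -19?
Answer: -21041/10309 ≈ -2.0410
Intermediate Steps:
N = -201 (N = -19 - 182 = -201)
(1/(y(3) + 181) + 249)/(79 + N) = (1/(-12 + 181) + 249)/(79 - 201) = (1/169 + 249)/(-122) = (1/169 + 249)*(-1/122) = (42082/169)*(-1/122) = -21041/10309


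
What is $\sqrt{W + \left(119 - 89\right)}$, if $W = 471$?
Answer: $\sqrt{501} \approx 22.383$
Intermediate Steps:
$\sqrt{W + \left(119 - 89\right)} = \sqrt{471 + \left(119 - 89\right)} = \sqrt{471 + 30} = \sqrt{501}$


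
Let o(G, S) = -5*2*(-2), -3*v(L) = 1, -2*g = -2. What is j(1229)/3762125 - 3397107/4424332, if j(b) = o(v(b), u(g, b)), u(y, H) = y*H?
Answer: -2556050537147/3328978005100 ≈ -0.76782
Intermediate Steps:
g = 1 (g = -1/2*(-2) = 1)
u(y, H) = H*y
v(L) = -1/3 (v(L) = -1/3*1 = -1/3)
o(G, S) = 20 (o(G, S) = -10*(-2) = 20)
j(b) = 20
j(1229)/3762125 - 3397107/4424332 = 20/3762125 - 3397107/4424332 = 20*(1/3762125) - 3397107*1/4424332 = 4/752425 - 3397107/4424332 = -2556050537147/3328978005100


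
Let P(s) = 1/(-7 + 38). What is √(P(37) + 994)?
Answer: √955265/31 ≈ 31.528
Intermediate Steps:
P(s) = 1/31
√(P(37) + 994) = √(1/31 + 994) = √(30815/31) = √955265/31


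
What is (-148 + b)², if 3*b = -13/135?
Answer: 3594362209/164025 ≈ 21914.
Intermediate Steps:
b = -13/405 (b = (-13/135)/3 = (-13*1/135)/3 = (⅓)*(-13/135) = -13/405 ≈ -0.032099)
(-148 + b)² = (-148 - 13/405)² = (-59953/405)² = 3594362209/164025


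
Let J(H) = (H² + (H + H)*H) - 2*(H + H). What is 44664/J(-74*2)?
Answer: 5583/8288 ≈ 0.67362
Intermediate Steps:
J(H) = -4*H + 3*H² (J(H) = (H² + (2*H)*H) - 4*H = (H² + 2*H²) - 4*H = 3*H² - 4*H = -4*H + 3*H²)
44664/J(-74*2) = 44664/(((-74*2)*(-4 + 3*(-74*2)))) = 44664/((-148*(-4 + 3*(-148)))) = 44664/((-148*(-4 - 444))) = 44664/((-148*(-448))) = 44664/66304 = 44664*(1/66304) = 5583/8288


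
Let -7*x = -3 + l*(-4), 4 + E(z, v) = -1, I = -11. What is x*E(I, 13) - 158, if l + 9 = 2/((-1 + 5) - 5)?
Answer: -901/7 ≈ -128.71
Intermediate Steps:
E(z, v) = -5 (E(z, v) = -4 - 1 = -5)
l = -11 (l = -9 + 2/((-1 + 5) - 5) = -9 + 2/(4 - 5) = -9 + 2/(-1) = -9 + 2*(-1) = -9 - 2 = -11)
x = -41/7 (x = -(-3 - 11*(-4))/7 = -(-3 + 44)/7 = -⅐*41 = -41/7 ≈ -5.8571)
x*E(I, 13) - 158 = -41/7*(-5) - 158 = 205/7 - 158 = -901/7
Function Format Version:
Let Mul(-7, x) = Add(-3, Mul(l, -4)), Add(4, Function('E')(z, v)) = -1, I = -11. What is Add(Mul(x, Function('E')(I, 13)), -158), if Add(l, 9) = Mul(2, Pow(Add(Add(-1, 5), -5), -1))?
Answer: Rational(-901, 7) ≈ -128.71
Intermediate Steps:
Function('E')(z, v) = -5 (Function('E')(z, v) = Add(-4, -1) = -5)
l = -11 (l = Add(-9, Mul(2, Pow(Add(Add(-1, 5), -5), -1))) = Add(-9, Mul(2, Pow(Add(4, -5), -1))) = Add(-9, Mul(2, Pow(-1, -1))) = Add(-9, Mul(2, -1)) = Add(-9, -2) = -11)
x = Rational(-41, 7) (x = Mul(Rational(-1, 7), Add(-3, Mul(-11, -4))) = Mul(Rational(-1, 7), Add(-3, 44)) = Mul(Rational(-1, 7), 41) = Rational(-41, 7) ≈ -5.8571)
Add(Mul(x, Function('E')(I, 13)), -158) = Add(Mul(Rational(-41, 7), -5), -158) = Add(Rational(205, 7), -158) = Rational(-901, 7)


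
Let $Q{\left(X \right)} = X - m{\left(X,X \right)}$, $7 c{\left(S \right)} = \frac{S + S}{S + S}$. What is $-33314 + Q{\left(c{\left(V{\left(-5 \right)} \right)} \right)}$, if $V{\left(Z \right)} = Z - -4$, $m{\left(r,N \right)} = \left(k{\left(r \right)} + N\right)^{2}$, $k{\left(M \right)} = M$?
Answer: $- \frac{1632383}{49} \approx -33314.0$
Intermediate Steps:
$m{\left(r,N \right)} = \left(N + r\right)^{2}$ ($m{\left(r,N \right)} = \left(r + N\right)^{2} = \left(N + r\right)^{2}$)
$V{\left(Z \right)} = 4 + Z$ ($V{\left(Z \right)} = Z + 4 = 4 + Z$)
$c{\left(S \right)} = \frac{1}{7}$ ($c{\left(S \right)} = \frac{\left(S + S\right) \frac{1}{S + S}}{7} = \frac{2 S \frac{1}{2 S}}{7} = \frac{1}{7} \cdot 1 = \frac{1}{7}$)
$Q{\left(X \right)} = X - 4 X^{2}$ ($Q{\left(X \right)} = X - \left(X + X\right)^{2} = X - \left(2 X\right)^{2} = X - 4 X^{2}$)
$-33314 + Q{\left(c{\left(V{\left(-5 \right)} \right)} \right)} = -33314 + \frac{1 - \frac{4}{7}}{7} = -33314 + \frac{1}{7} \cdot \frac{3}{7} = -33314 + \frac{3}{49} = - \frac{1632383}{49}$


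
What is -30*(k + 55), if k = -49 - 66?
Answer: 1800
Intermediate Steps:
k = -115
-30*(k + 55) = -30*(-115 + 55) = -30*(-60) = 1800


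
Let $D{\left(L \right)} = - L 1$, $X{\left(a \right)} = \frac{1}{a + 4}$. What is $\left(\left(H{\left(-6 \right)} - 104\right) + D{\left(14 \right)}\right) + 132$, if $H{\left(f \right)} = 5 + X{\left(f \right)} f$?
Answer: $22$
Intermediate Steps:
$X{\left(a \right)} = \frac{1}{4 + a}$
$H{\left(f \right)} = 5 + \frac{f}{4 + f}$
$D{\left(L \right)} = - L$
$\left(\left(H{\left(-6 \right)} - 104\right) + D{\left(14 \right)}\right) + 132 = \left(\left(\frac{2 \left(10 + 3 \left(-6\right)\right)}{4 - 6} - 104\right) - 14\right) + 132 = \left(\left(\frac{2 \left(10 - 18\right)}{-2} - 104\right) - 14\right) + 132 = \left(\left(2 \left(- \frac{1}{2}\right) \left(-8\right) - 104\right) - 14\right) + 132 = \left(\left(8 - 104\right) - 14\right) + 132 = \left(-96 - 14\right) + 132 = -110 + 132 = 22$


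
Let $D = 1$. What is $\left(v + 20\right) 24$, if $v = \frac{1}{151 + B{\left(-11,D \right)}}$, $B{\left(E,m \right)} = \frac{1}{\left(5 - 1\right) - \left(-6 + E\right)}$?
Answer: $\frac{380766}{793} \approx 480.16$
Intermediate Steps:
$B{\left(E,m \right)} = \frac{1}{10 - E}$ ($B{\left(E,m \right)} = \frac{1}{4 - \left(-6 + E\right)} = \frac{1}{10 - E}$)
$v = \frac{21}{3172}$ ($v = \frac{1}{151 - \frac{1}{-10 - 11}} = \frac{1}{151 - \frac{1}{-21}} = \frac{1}{151 - - \frac{1}{21}} = \frac{1}{151 + \frac{1}{21}} = \frac{1}{\frac{3172}{21}} = \frac{21}{3172} \approx 0.0066204$)
$\left(v + 20\right) 24 = \left(\frac{21}{3172} + 20\right) 24 = \frac{63461}{3172} \cdot 24 = \frac{380766}{793}$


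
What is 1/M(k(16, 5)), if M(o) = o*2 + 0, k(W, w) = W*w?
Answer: 1/160 ≈ 0.0062500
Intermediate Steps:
M(o) = 2*o (M(o) = 2*o + 0 = 2*o)
1/M(k(16, 5)) = 1/(2*(16*5)) = 1/(2*80) = 1/160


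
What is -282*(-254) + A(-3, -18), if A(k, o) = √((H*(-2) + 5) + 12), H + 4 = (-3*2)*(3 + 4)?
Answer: 71628 + √109 ≈ 71639.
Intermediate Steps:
H = -46 (H = -4 + (-3*2)*(3 + 4) = -4 - 6*7 = -4 - 42 = -46)
A(k, o) = √109 (A(k, o) = √((-46*(-2) + 5) + 12) = √((92 + 5) + 12) = √(97 + 12) = √109)
-282*(-254) + A(-3, -18) = -282*(-254) + √109 = 71628 + √109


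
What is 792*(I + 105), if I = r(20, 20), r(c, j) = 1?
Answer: 83952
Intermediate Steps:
I = 1
792*(I + 105) = 792*(1 + 105) = 792*106 = 83952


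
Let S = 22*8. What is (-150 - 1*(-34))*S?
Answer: -20416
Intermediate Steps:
S = 176
(-150 - 1*(-34))*S = (-150 - 1*(-34))*176 = (-150 + 34)*176 = -116*176 = -20416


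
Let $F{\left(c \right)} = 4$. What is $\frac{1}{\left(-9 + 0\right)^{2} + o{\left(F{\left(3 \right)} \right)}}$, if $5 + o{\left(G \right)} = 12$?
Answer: $\frac{1}{88} \approx 0.011364$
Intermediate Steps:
$o{\left(G \right)} = 7$ ($o{\left(G \right)} = -5 + 12 = 7$)
$\frac{1}{\left(-9 + 0\right)^{2} + o{\left(F{\left(3 \right)} \right)}} = \frac{1}{\left(-9 + 0\right)^{2} + 7} = \frac{1}{\left(-9\right)^{2} + 7} = \frac{1}{81 + 7} = \frac{1}{88}$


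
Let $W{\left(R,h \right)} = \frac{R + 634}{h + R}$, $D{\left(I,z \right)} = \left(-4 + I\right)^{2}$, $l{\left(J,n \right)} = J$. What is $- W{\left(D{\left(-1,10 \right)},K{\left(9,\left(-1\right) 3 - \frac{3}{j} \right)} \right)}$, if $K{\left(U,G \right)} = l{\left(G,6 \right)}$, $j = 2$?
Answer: $- \frac{1318}{41} \approx -32.146$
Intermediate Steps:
$K{\left(U,G \right)} = G$
$W{\left(R,h \right)} = \frac{634 + R}{R + h}$
$- W{\left(D{\left(-1,10 \right)},K{\left(9,\left(-1\right) 3 - \frac{3}{j} \right)} \right)} = - \frac{634 + \left(-4 - 1\right)^{2}}{\left(-4 - 1\right)^{2} - \left(3 + \frac{3}{2}\right)} = - \frac{634 + \left(-5\right)^{2}}{\left(-5\right)^{2} - \frac{9}{2}} = - \frac{634 + 25}{25 - \frac{9}{2}} = - \frac{659}{25 - \frac{9}{2}} = - \frac{659}{\frac{41}{2}} = - \frac{2 \cdot 659}{41} = \left(-1\right) \frac{1318}{41} = - \frac{1318}{41}$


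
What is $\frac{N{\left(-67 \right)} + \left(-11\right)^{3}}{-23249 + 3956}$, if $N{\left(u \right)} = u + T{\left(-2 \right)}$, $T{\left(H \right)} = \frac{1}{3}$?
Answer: $\frac{4193}{57879} \approx 0.072444$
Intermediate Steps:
$T{\left(H \right)} = \frac{1}{3}$
$N{\left(u \right)} = \frac{1}{3} + u$ ($N{\left(u \right)} = u + \frac{1}{3} = \frac{1}{3} + u$)
$\frac{N{\left(-67 \right)} + \left(-11\right)^{3}}{-23249 + 3956} = \frac{\left(\frac{1}{3} - 67\right) + \left(-11\right)^{3}}{-23249 + 3956} = \frac{- \frac{200}{3} - 1331}{-19293} = \left(- \frac{4193}{3}\right) \left(- \frac{1}{19293}\right) = \frac{4193}{57879}$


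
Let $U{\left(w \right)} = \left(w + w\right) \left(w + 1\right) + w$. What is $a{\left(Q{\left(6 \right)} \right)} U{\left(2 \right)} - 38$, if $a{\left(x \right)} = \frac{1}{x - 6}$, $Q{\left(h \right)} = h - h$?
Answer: $- \frac{121}{3} \approx -40.333$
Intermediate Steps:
$Q{\left(h \right)} = 0$
$a{\left(x \right)} = \frac{1}{-6 + x}$
$U{\left(w \right)} = w + 2 w \left(1 + w\right)$ ($U{\left(w \right)} = 2 w \left(1 + w\right) + w = w + 2 w \left(1 + w\right)$)
$a{\left(Q{\left(6 \right)} \right)} U{\left(2 \right)} - 38 = \frac{2 \left(3 + 2 \cdot 2\right)}{-6 + 0} - 38 = \frac{2 \left(3 + 4\right)}{-6} - 38 = - \frac{2 \cdot 7}{6} - 38 = \left(- \frac{1}{6}\right) 14 - 38 = - \frac{7}{3} - 38 = - \frac{121}{3}$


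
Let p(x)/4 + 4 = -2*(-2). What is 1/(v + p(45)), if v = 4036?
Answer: 1/4036 ≈ 0.00024777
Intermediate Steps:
p(x) = 0 (p(x) = -16 + 4*(-2*(-2)) = -16 + 4*4 = -16 + 16 = 0)
1/(v + p(45)) = 1/(4036 + 0) = 1/4036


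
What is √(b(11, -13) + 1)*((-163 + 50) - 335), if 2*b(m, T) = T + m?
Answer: 0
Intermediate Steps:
b(m, T) = T/2 + m/2 (b(m, T) = (T + m)/2 = T/2 + m/2)
√(b(11, -13) + 1)*((-163 + 50) - 335) = √(((½)*(-13) + (½)*11) + 1)*((-163 + 50) - 335) = √((-13/2 + 11/2) + 1)*(-113 - 335) = √(-1 + 1)*(-448) = √0*(-448) = 0*(-448) = 0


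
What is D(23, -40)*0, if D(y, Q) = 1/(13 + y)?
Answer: 0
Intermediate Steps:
D(23, -40)*0 = 0/(13 + 23) = 0/36 = (1/36)*0 = 0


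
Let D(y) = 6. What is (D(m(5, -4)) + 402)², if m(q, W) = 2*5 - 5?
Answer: 166464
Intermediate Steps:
m(q, W) = 5 (m(q, W) = 10 - 5 = 5)
(D(m(5, -4)) + 402)² = (6 + 402)² = 408² = 166464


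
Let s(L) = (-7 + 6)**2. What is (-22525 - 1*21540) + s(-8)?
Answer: -44064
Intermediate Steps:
s(L) = 1 (s(L) = (-1)**2 = 1)
(-22525 - 1*21540) + s(-8) = (-22525 - 1*21540) + 1 = (-22525 - 21540) + 1 = -44065 + 1 = -44064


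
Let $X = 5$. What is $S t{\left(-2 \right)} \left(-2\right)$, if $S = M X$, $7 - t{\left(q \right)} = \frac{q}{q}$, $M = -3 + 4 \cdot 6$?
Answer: $-1260$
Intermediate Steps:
$M = 21$ ($M = -3 + 24 = 21$)
$t{\left(q \right)} = 6$ ($t{\left(q \right)} = 7 - \frac{q}{q} = 7 - 1 = 6$)
$S = 105$ ($S = 21 \cdot 5 = 105$)
$S t{\left(-2 \right)} \left(-2\right) = 105 \cdot 6 \left(-2\right) = 105 \left(-12\right) = -1260$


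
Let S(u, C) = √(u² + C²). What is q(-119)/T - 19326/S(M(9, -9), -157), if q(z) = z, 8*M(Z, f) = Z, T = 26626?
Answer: -119/26626 - 154608*√1577617/1577617 ≈ -123.10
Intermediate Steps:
M(Z, f) = Z/8
S(u, C) = √(C² + u²)
q(-119)/T - 19326/S(M(9, -9), -157) = -119/26626 - 19326/√((-157)² + ((⅛)*9)²) = -119*1/26626 - 19326/√(24649 + (9/8)²) = -119/26626 - 19326/√(24649 + 81/64) = -119/26626 - 19326*8*√1577617/1577617 = -119/26626 - 154608*√1577617/1577617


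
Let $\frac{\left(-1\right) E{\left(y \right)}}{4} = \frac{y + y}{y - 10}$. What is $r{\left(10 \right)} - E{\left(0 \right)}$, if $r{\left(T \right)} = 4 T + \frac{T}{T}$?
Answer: $41$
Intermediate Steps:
$r{\left(T \right)} = 1 + 4 T$ ($r{\left(T \right)} = 4 T + 1 = 1 + 4 T$)
$E{\left(y \right)} = - \frac{8 y}{-10 + y}$ ($E{\left(y \right)} = - 4 \frac{y + y}{y - 10} = - 4 \frac{2 y}{-10 + y} = - \frac{8 y}{-10 + y}$)
$r{\left(10 \right)} - E{\left(0 \right)} = \left(1 + 4 \cdot 10\right) - \left(-8\right) 0 \frac{1}{-10 + 0} = \left(1 + 40\right) - \left(-8\right) 0 \frac{1}{-10} = 41 - \left(-8\right) 0 \left(- \frac{1}{10}\right) = 41 - 0 = 41 + 0 = 41$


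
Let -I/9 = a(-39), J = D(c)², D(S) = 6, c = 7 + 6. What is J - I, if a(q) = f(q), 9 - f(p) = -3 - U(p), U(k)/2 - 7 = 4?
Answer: 342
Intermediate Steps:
U(k) = 22 (U(k) = 14 + 2*4 = 14 + 8 = 22)
c = 13
f(p) = 34 (f(p) = 9 - (-3 - 1*22) = 9 - (-3 - 22) = 9 - 1*(-25) = 9 + 25 = 34)
a(q) = 34
J = 36 (J = 6² = 36)
I = -306 (I = -9*34 = -306)
J - I = 36 - 1*(-306) = 36 + 306 = 342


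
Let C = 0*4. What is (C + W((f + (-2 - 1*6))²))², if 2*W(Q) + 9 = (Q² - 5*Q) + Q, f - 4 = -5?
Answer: 9696996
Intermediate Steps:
f = -1 (f = 4 - 5 = -1)
W(Q) = -9/2 + Q²/2 - 2*Q (W(Q) = -9/2 + ((Q² - 5*Q) + Q)/2 = -9/2 + (Q² - 4*Q)/2 = -9/2 + (Q²/2 - 2*Q) = -9/2 + Q²/2 - 2*Q)
C = 0
(C + W((f + (-2 - 1*6))²))² = (0 + (-9/2 + ((-1 + (-2 - 1*6))²)²/2 - 2*(-1 + (-2 - 1*6))²))² = (0 + (-9/2 + ((-1 + (-2 - 6))²)²/2 - 2*(-1 + (-2 - 6))²))² = (0 + (-9/2 + ((-1 - 8)²)²/2 - 2*(-1 - 8)²))² = (0 + (-9/2 + ((-9)²)²/2 - 2*(-9)²))² = (0 + (-9/2 + (½)*81² - 2*81))² = (0 + (-9/2 + (½)*6561 - 162))² = (0 + (-9/2 + 6561/2 - 162))² = (0 + 3114)² = 3114² = 9696996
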